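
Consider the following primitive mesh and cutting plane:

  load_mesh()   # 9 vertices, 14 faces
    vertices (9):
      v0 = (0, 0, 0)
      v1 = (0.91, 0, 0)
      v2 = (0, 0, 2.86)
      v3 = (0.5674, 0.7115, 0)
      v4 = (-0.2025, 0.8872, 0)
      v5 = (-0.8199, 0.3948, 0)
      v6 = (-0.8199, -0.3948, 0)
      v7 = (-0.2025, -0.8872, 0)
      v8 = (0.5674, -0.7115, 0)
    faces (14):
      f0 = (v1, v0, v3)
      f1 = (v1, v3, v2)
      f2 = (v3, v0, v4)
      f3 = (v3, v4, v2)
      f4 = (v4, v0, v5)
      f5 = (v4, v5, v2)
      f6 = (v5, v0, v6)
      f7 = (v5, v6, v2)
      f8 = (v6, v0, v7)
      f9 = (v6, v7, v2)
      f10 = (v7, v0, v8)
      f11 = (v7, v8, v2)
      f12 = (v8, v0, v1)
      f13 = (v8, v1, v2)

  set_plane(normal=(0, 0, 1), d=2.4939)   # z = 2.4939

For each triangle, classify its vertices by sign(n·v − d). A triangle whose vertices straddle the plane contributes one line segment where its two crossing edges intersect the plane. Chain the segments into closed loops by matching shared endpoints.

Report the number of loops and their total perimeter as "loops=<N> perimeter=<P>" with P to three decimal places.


Straddling triangles (7 of 14):
  (v1,v3,v2) [--+] → (0.0726312, 0.091077, 2.4939)–(0.116486, 0, 2.4939)  len=0.1011
  (v3,v4,v2) [--+] → (-0.0259214, 0.113568, 2.4939)–(0.0726312, 0.091077, 2.4939)  len=0.1011
  (v4,v5,v2) [--+] → (-0.104953, 0.0505372, 2.4939)–(-0.0259214, 0.113568, 2.4939)  len=0.1011
  (v5,v6,v2) [--+] → (-0.104953, -0.0505372, 2.4939)–(-0.104953, 0.0505372, 2.4939)  len=0.1011
  (v6,v7,v2) [--+] → (-0.0259214, -0.113568, 2.4939)–(-0.104953, -0.0505372, 2.4939)  len=0.1011
  (v7,v8,v2) [--+] → (0.0726312, -0.091077, 2.4939)–(-0.0259214, -0.113568, 2.4939)  len=0.1011
  (v8,v1,v2) [--+] → (0.116486, 0, 2.4939)–(0.0726312, -0.091077, 2.4939)  len=0.1011

Chained into 1 loop(s):
  loop 1: 7 segments, perimeter = 0.7076
Total perimeter = 0.708

loops=1 perimeter=0.708


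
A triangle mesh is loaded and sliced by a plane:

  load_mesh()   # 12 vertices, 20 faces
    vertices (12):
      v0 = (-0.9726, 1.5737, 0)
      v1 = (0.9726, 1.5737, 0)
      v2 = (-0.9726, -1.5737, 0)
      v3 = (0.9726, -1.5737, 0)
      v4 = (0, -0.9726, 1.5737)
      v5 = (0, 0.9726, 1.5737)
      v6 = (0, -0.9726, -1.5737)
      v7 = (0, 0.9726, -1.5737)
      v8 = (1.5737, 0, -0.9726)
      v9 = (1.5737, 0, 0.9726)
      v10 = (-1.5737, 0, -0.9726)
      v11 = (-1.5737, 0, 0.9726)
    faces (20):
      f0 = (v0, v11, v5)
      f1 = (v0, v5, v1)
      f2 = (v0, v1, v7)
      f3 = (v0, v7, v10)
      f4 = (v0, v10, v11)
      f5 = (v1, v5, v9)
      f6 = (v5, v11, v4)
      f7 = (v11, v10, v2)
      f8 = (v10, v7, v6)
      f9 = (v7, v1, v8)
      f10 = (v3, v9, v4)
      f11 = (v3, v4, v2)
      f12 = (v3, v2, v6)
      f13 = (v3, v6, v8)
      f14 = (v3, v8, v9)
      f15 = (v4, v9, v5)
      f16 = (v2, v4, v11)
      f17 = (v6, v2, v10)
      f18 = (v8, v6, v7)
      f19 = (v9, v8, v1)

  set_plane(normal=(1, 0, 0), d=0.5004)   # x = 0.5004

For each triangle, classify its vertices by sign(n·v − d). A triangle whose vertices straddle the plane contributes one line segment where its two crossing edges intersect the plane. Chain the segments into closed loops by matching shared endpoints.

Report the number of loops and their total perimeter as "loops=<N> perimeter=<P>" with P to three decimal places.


loops=1 perimeter=9.424

Straddling triangles (10 of 20):
  (v0,v5,v1) [--+] → (0.5004, 1.28186, 0.764036)–(0.5004, 1.5737, 0)  len=0.8179
  (v0,v1,v7) [-+-] → (0.5004, 1.5737, 0)–(0.5004, 1.28186, -0.764036)  len=0.8179
  (v1,v5,v9) [+-+] → (0.5004, 1.28186, 0.764036)–(0.5004, 0.663336, 1.38256)  len=0.8747
  (v7,v1,v8) [-++] → (0.5004, 1.28186, -0.764036)–(0.5004, 0.663336, -1.38256)  len=0.8747
  (v3,v9,v4) [++-] → (0.5004, -0.663336, 1.38256)–(0.5004, -1.28186, 0.764036)  len=0.8747
  (v3,v4,v2) [+--] → (0.5004, -1.28186, 0.764036)–(0.5004, -1.5737, 0)  len=0.8179
  (v3,v2,v6) [+--] → (0.5004, -1.5737, 0)–(0.5004, -1.28186, -0.764036)  len=0.8179
  (v3,v6,v8) [+-+] → (0.5004, -1.28186, -0.764036)–(0.5004, -0.663336, -1.38256)  len=0.8747
  (v4,v9,v5) [-+-] → (0.5004, -0.663336, 1.38256)–(0.5004, 0.663336, 1.38256)  len=1.3267
  (v8,v6,v7) [+--] → (0.5004, -0.663336, -1.38256)–(0.5004, 0.663336, -1.38256)  len=1.3267

Chained into 1 loop(s):
  loop 1: 10 segments, perimeter = 9.4238
Total perimeter = 9.424


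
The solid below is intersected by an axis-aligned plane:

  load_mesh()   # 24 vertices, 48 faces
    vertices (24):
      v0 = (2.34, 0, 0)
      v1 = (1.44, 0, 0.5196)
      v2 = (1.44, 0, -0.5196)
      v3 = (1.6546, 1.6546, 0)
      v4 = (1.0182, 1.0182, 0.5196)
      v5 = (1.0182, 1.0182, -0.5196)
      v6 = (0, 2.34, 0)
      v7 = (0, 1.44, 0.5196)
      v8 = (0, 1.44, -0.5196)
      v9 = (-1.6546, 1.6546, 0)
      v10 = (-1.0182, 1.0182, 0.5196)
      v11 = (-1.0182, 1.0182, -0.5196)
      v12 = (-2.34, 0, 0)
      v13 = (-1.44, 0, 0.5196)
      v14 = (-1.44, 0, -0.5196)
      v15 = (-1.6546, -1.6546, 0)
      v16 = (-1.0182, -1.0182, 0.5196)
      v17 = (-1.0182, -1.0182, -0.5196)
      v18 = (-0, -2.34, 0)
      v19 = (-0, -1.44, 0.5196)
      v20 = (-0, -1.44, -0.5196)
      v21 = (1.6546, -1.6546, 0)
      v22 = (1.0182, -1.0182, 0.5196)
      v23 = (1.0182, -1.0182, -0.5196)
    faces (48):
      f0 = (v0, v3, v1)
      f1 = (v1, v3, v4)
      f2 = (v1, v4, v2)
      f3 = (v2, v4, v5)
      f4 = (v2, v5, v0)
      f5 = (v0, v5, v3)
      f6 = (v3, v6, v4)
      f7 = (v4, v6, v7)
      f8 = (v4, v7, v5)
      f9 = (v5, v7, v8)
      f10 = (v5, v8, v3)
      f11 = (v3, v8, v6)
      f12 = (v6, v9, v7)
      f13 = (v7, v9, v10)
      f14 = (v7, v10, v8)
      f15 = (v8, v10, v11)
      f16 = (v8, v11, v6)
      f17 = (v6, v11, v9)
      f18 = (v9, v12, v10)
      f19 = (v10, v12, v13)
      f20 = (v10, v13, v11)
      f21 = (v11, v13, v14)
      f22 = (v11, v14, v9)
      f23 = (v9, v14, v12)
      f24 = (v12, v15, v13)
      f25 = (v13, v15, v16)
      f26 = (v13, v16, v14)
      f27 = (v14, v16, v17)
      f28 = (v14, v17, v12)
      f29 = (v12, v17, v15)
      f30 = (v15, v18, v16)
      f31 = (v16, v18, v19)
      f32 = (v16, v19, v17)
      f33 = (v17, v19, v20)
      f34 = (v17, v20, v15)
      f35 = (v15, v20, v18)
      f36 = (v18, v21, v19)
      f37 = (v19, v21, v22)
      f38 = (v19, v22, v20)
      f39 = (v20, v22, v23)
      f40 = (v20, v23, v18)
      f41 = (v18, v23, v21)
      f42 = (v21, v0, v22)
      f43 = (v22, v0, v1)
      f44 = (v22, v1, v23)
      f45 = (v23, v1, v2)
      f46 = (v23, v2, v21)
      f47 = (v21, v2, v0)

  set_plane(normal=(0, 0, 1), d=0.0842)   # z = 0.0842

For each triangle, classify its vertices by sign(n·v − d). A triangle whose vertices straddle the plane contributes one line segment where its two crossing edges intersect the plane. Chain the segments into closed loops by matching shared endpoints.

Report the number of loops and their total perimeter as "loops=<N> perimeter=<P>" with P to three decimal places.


Straddling triangles (32 of 48):
  (v0,v3,v1) [--+] → (1.61982, 1.38648, 0.0842)–(2.19416, 0, 0.0842)  len=1.5007
  (v1,v3,v4) [+-+] → (1.61982, 1.38648, 0.0842)–(1.55147, 1.55147, 0.0842)  len=0.1786
  (v1,v4,v2) [++-] → (1.19492, 0.591598, 0.0842)–(1.44, 0, 0.0842)  len=0.6404
  (v2,v4,v5) [-+-] → (1.19492, 0.591598, 0.0842)–(1.0182, 1.0182, 0.0842)  len=0.4618
  (v3,v6,v4) [--+] → (0.164997, 2.12581, 0.0842)–(1.55147, 1.55147, 0.0842)  len=1.5007
  (v4,v6,v7) [+-+] → (0.164997, 2.12581, 0.0842)–(0, 2.19416, 0.0842)  len=0.1786
  (v4,v7,v5) [++-] → (0.426602, 1.26328, 0.0842)–(1.0182, 1.0182, 0.0842)  len=0.6404
  (v5,v7,v8) [-+-] → (0.426602, 1.26328, 0.0842)–(0, 1.44, 0.0842)  len=0.4618
  (v6,v9,v7) [--+] → (-1.38648, 1.61982, 0.0842)–(0, 2.19416, 0.0842)  len=1.5007
  (v7,v9,v10) [+-+] → (-1.38648, 1.61982, 0.0842)–(-1.55147, 1.55147, 0.0842)  len=0.1786
  (v7,v10,v8) [++-] → (-0.591598, 1.19492, 0.0842)–(0, 1.44, 0.0842)  len=0.6404
  (v8,v10,v11) [-+-] → (-0.591598, 1.19492, 0.0842)–(-1.0182, 1.0182, 0.0842)  len=0.4618
  (v9,v12,v10) [--+] → (-2.12581, 0.164997, 0.0842)–(-1.55147, 1.55147, 0.0842)  len=1.5007
  (v10,v12,v13) [+-+] → (-2.12581, 0.164997, 0.0842)–(-2.19416, 0, 0.0842)  len=0.1786
  (v10,v13,v11) [++-] → (-1.26328, 0.426602, 0.0842)–(-1.0182, 1.0182, 0.0842)  len=0.6404
  (v11,v13,v14) [-+-] → (-1.26328, 0.426602, 0.0842)–(-1.44, 0, 0.0842)  len=0.4618
  (v12,v15,v13) [--+] → (-1.61982, -1.38648, 0.0842)–(-2.19416, 0, 0.0842)  len=1.5007
  (v13,v15,v16) [+-+] → (-1.61982, -1.38648, 0.0842)–(-1.55147, -1.55147, 0.0842)  len=0.1786
  (v13,v16,v14) [++-] → (-1.19492, -0.591598, 0.0842)–(-1.44, 0, 0.0842)  len=0.6404
  (v14,v16,v17) [-+-] → (-1.19492, -0.591598, 0.0842)–(-1.0182, -1.0182, 0.0842)  len=0.4618
  (v15,v18,v16) [--+] → (-0.164997, -2.12581, 0.0842)–(-1.55147, -1.55147, 0.0842)  len=1.5007
  (v16,v18,v19) [+-+] → (-0.164997, -2.12581, 0.0842)–(0, -2.19416, 0.0842)  len=0.1786
  (v16,v19,v17) [++-] → (-0.426602, -1.26328, 0.0842)–(-1.0182, -1.0182, 0.0842)  len=0.6404
  (v17,v19,v20) [-+-] → (-0.426602, -1.26328, 0.0842)–(0, -1.44, 0.0842)  len=0.4618
  (v18,v21,v19) [--+] → (1.38648, -1.61982, 0.0842)–(0, -2.19416, 0.0842)  len=1.5007
  (v19,v21,v22) [+-+] → (1.38648, -1.61982, 0.0842)–(1.55147, -1.55147, 0.0842)  len=0.1786
  (v19,v22,v20) [++-] → (0.591598, -1.19492, 0.0842)–(0, -1.44, 0.0842)  len=0.6404
  (v20,v22,v23) [-+-] → (0.591598, -1.19492, 0.0842)–(1.0182, -1.0182, 0.0842)  len=0.4618
  (v21,v0,v22) [--+] → (2.12581, -0.164997, 0.0842)–(1.55147, -1.55147, 0.0842)  len=1.5007
  (v22,v0,v1) [+-+] → (2.12581, -0.164997, 0.0842)–(2.19416, 0, 0.0842)  len=0.1786
  (v22,v1,v23) [++-] → (1.26328, -0.426602, 0.0842)–(1.0182, -1.0182, 0.0842)  len=0.6404
  (v23,v1,v2) [-+-] → (1.26328, -0.426602, 0.0842)–(1.44, 0, 0.0842)  len=0.4618

Chained into 2 loop(s):
  loop 1: 16 segments, perimeter = 13.4345
  loop 2: 16 segments, perimeter = 8.8169
Total perimeter = 22.251

loops=2 perimeter=22.251


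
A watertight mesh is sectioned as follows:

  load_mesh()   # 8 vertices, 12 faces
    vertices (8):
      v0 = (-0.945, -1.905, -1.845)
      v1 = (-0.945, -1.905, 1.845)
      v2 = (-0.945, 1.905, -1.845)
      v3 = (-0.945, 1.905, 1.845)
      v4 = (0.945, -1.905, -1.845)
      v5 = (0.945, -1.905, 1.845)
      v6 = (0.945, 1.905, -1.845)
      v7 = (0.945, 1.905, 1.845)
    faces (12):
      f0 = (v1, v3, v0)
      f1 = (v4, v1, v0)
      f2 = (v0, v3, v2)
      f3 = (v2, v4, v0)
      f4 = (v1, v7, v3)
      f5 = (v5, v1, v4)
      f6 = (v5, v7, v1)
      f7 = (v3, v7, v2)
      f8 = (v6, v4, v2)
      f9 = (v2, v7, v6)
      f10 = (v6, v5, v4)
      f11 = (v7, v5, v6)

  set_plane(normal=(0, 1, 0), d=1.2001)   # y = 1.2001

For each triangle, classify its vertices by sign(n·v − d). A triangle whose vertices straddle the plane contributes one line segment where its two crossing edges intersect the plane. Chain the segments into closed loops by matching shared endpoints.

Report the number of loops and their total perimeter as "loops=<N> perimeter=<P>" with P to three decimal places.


Straddling triangles (8 of 12):
  (v1,v3,v0) [-+-] → (-0.945, 1.2001, 1.845)–(-0.945, 1.2001, 1.1623)  len=0.6827
  (v0,v3,v2) [-++] → (-0.945, 1.2001, 1.1623)–(-0.945, 1.2001, -1.845)  len=3.0073
  (v2,v4,v0) [+--] → (-0.595325, 1.2001, -1.845)–(-0.945, 1.2001, -1.845)  len=0.3497
  (v1,v7,v3) [-++] → (0.595325, 1.2001, 1.845)–(-0.945, 1.2001, 1.845)  len=1.5403
  (v5,v7,v1) [-+-] → (0.945, 1.2001, 1.845)–(0.595325, 1.2001, 1.845)  len=0.3497
  (v6,v4,v2) [+-+] → (0.945, 1.2001, -1.845)–(-0.595325, 1.2001, -1.845)  len=1.5403
  (v6,v5,v4) [+--] → (0.945, 1.2001, -1.1623)–(0.945, 1.2001, -1.845)  len=0.6827
  (v7,v5,v6) [+-+] → (0.945, 1.2001, 1.845)–(0.945, 1.2001, -1.1623)  len=3.0073

Chained into 1 loop(s):
  loop 1: 8 segments, perimeter = 11.1600
Total perimeter = 11.160

loops=1 perimeter=11.160


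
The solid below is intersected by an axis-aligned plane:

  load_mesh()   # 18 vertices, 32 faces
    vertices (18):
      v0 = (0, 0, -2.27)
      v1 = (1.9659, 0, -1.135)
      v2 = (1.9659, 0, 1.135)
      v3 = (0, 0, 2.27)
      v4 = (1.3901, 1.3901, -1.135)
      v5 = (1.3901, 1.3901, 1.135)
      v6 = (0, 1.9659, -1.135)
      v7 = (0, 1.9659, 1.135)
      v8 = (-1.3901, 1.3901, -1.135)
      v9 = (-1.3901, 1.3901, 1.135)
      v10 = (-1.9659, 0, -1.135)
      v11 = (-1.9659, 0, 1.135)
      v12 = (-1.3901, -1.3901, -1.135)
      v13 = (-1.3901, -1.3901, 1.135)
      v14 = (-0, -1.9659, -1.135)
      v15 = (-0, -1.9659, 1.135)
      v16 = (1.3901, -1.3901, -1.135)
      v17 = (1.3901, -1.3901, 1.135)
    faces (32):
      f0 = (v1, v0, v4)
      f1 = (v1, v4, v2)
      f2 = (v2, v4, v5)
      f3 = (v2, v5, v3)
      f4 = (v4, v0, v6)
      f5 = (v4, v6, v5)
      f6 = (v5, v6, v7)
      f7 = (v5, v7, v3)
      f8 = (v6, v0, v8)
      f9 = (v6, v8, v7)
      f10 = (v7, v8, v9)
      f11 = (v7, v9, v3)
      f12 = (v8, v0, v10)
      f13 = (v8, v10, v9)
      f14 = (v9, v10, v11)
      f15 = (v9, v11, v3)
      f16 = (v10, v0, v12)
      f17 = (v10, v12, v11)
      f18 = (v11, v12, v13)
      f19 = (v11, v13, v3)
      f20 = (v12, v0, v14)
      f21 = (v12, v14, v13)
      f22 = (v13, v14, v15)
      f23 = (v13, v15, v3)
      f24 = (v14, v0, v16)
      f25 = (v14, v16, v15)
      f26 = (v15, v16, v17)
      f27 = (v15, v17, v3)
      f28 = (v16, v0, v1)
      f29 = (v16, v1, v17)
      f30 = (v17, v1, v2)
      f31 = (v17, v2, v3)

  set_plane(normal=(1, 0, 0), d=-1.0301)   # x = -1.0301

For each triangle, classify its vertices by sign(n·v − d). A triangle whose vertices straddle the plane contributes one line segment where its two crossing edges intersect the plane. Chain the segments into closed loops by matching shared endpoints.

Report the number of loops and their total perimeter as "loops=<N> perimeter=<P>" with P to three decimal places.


Straddling triangles (12 of 32):
  (v6,v0,v8) [++-] → (-1.0301, 1.0301, -1.42894)–(-1.0301, 1.53922, -1.135)  len=0.5879
  (v6,v8,v7) [+-+] → (-1.0301, 1.53922, -1.135)–(-1.0301, 1.53922, -0.547129)  len=0.5879
  (v7,v8,v9) [+--] → (-1.0301, 1.53922, -0.547129)–(-1.0301, 1.53922, 1.135)  len=1.6821
  (v7,v9,v3) [+-+] → (-1.0301, 1.53922, 1.135)–(-1.0301, 1.0301, 1.42894)  len=0.5879
  (v8,v0,v10) [-+-] → (-1.0301, 1.0301, -1.42894)–(-1.0301, 0, -1.67528)  len=1.0591
  (v9,v11,v3) [--+] → (-1.0301, 0, 1.67528)–(-1.0301, 1.0301, 1.42894)  len=1.0591
  (v10,v0,v12) [-+-] → (-1.0301, 0, -1.67528)–(-1.0301, -1.0301, -1.42894)  len=1.0591
  (v11,v13,v3) [--+] → (-1.0301, -1.0301, 1.42894)–(-1.0301, 0, 1.67528)  len=1.0591
  (v12,v0,v14) [-++] → (-1.0301, -1.0301, -1.42894)–(-1.0301, -1.53922, -1.135)  len=0.5879
  (v12,v14,v13) [-+-] → (-1.0301, -1.53922, -1.135)–(-1.0301, -1.53922, 0.547129)  len=1.6821
  (v13,v14,v15) [-++] → (-1.0301, -1.53922, 0.547129)–(-1.0301, -1.53922, 1.135)  len=0.5879
  (v13,v15,v3) [-++] → (-1.0301, -1.53922, 1.135)–(-1.0301, -1.0301, 1.42894)  len=0.5879

Chained into 1 loop(s):
  loop 1: 12 segments, perimeter = 11.1281
Total perimeter = 11.128

loops=1 perimeter=11.128


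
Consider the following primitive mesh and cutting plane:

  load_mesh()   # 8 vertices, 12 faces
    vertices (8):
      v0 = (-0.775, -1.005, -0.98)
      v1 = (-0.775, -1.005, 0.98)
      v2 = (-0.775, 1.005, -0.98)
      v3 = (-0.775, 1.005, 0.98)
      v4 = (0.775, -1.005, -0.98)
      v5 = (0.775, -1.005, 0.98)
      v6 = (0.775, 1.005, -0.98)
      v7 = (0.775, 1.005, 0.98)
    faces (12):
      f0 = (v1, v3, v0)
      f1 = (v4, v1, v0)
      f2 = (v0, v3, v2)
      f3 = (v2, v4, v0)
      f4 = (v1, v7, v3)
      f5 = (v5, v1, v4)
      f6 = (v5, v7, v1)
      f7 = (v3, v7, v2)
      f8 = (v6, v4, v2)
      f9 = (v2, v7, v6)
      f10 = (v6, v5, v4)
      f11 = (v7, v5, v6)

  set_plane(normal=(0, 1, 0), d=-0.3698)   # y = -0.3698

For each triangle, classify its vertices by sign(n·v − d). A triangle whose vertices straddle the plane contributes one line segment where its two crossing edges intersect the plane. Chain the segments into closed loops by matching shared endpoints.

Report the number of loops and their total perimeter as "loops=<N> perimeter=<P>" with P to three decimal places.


loops=1 perimeter=7.020

Straddling triangles (8 of 12):
  (v1,v3,v0) [-+-] → (-0.775, -0.3698, 0.98)–(-0.775, -0.3698, -0.360601)  len=1.3406
  (v0,v3,v2) [-++] → (-0.775, -0.3698, -0.360601)–(-0.775, -0.3698, -0.98)  len=0.6194
  (v2,v4,v0) [+--] → (0.285169, -0.3698, -0.98)–(-0.775, -0.3698, -0.98)  len=1.0602
  (v1,v7,v3) [-++] → (-0.285169, -0.3698, 0.98)–(-0.775, -0.3698, 0.98)  len=0.4898
  (v5,v7,v1) [-+-] → (0.775, -0.3698, 0.98)–(-0.285169, -0.3698, 0.98)  len=1.0602
  (v6,v4,v2) [+-+] → (0.775, -0.3698, -0.98)–(0.285169, -0.3698, -0.98)  len=0.4898
  (v6,v5,v4) [+--] → (0.775, -0.3698, 0.360601)–(0.775, -0.3698, -0.98)  len=1.3406
  (v7,v5,v6) [+-+] → (0.775, -0.3698, 0.98)–(0.775, -0.3698, 0.360601)  len=0.6194

Chained into 1 loop(s):
  loop 1: 8 segments, perimeter = 7.0200
Total perimeter = 7.020


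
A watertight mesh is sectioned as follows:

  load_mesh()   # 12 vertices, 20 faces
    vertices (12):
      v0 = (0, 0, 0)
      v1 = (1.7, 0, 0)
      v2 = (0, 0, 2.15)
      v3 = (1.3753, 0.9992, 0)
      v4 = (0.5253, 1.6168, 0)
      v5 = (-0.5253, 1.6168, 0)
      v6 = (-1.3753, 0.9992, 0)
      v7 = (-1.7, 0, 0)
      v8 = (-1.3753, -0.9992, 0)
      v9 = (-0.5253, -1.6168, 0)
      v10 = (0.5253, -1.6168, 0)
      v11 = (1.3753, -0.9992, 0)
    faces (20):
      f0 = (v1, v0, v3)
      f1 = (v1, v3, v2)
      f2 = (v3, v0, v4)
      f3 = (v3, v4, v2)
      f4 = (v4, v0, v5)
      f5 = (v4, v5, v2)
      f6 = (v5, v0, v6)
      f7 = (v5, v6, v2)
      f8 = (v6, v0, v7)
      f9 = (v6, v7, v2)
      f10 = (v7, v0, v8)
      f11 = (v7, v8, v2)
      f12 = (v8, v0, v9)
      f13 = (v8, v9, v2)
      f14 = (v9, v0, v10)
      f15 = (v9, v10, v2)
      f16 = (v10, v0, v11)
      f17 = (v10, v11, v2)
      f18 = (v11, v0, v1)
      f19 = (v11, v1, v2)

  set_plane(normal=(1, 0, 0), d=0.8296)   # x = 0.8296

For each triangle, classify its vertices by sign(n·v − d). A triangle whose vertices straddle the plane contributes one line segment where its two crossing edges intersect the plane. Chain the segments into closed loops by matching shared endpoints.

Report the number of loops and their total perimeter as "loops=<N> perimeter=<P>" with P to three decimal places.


Straddling triangles (8 of 20):
  (v1,v0,v3) [+-+] → (0.8296, 0, 0)–(0.8296, 0.602731, 0)  len=0.6027
  (v1,v3,v2) [++-] → (0.8296, 0.602731, 0.85309)–(0.8296, 0, 1.1008)  len=0.6516
  (v3,v0,v4) [+--] → (0.8296, 0.602731, 0)–(0.8296, 1.3957, 0)  len=0.7930
  (v3,v4,v2) [+--] → (0.8296, 1.3957, 0)–(0.8296, 0.602731, 0.85309)  len=1.1647
  (v10,v0,v11) [--+] → (0.8296, -0.602731, 0)–(0.8296, -1.3957, 0)  len=0.7930
  (v10,v11,v2) [-+-] → (0.8296, -1.3957, 0)–(0.8296, -0.602731, 0.85309)  len=1.1647
  (v11,v0,v1) [+-+] → (0.8296, -0.602731, 0)–(0.8296, 0, 0)  len=0.6027
  (v11,v1,v2) [++-] → (0.8296, 0, 1.1008)–(0.8296, -0.602731, 0.85309)  len=0.6516

Chained into 1 loop(s):
  loop 1: 8 segments, perimeter = 6.4241
Total perimeter = 6.424

loops=1 perimeter=6.424


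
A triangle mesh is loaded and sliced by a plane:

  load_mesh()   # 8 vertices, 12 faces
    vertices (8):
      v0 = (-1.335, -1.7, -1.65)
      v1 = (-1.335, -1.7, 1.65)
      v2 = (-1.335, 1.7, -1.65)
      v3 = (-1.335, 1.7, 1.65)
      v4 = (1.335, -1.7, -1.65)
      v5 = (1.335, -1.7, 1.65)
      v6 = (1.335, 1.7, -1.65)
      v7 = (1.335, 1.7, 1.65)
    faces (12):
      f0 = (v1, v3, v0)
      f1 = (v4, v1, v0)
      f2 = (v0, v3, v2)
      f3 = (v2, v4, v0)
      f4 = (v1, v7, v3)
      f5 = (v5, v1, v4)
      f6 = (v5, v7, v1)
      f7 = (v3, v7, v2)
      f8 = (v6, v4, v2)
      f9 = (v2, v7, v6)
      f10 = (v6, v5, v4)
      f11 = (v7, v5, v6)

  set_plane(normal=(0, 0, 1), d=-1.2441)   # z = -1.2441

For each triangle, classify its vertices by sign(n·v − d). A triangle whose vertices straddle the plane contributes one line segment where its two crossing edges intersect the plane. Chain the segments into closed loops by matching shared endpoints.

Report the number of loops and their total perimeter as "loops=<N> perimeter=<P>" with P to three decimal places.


Straddling triangles (8 of 12):
  (v1,v3,v0) [++-] → (-1.335, -1.2818, -1.2441)–(-1.335, -1.7, -1.2441)  len=0.4182
  (v4,v1,v0) [-+-] → (1.00659, -1.7, -1.2441)–(-1.335, -1.7, -1.2441)  len=2.3416
  (v0,v3,v2) [-+-] → (-1.335, -1.2818, -1.2441)–(-1.335, 1.7, -1.2441)  len=2.9818
  (v5,v1,v4) [++-] → (1.00659, -1.7, -1.2441)–(1.335, -1.7, -1.2441)  len=0.3284
  (v3,v7,v2) [++-] → (-1.00659, 1.7, -1.2441)–(-1.335, 1.7, -1.2441)  len=0.3284
  (v2,v7,v6) [-+-] → (-1.00659, 1.7, -1.2441)–(1.335, 1.7, -1.2441)  len=2.3416
  (v6,v5,v4) [-+-] → (1.335, 1.2818, -1.2441)–(1.335, -1.7, -1.2441)  len=2.9818
  (v7,v5,v6) [++-] → (1.335, 1.2818, -1.2441)–(1.335, 1.7, -1.2441)  len=0.4182

Chained into 1 loop(s):
  loop 1: 8 segments, perimeter = 12.1400
Total perimeter = 12.140

loops=1 perimeter=12.140


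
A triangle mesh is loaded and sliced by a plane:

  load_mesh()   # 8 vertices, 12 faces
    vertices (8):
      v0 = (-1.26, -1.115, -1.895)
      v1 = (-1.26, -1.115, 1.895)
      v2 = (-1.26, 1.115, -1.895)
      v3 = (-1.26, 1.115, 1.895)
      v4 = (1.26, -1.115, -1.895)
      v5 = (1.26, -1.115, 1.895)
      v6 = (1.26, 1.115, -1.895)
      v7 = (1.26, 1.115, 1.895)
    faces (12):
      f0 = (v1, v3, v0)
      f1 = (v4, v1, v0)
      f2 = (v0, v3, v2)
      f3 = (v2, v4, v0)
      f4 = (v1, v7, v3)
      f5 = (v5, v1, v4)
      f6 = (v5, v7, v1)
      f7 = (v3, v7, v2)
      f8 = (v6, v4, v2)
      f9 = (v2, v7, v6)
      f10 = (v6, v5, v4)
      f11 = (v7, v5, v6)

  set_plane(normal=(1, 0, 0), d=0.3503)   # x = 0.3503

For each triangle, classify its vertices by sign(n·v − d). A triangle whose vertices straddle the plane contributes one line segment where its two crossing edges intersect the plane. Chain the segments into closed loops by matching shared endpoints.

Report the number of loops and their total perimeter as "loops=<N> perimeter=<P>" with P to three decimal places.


Straddling triangles (8 of 12):
  (v4,v1,v0) [+--] → (0.3503, -1.115, -0.52684)–(0.3503, -1.115, -1.895)  len=1.3682
  (v2,v4,v0) [-+-] → (0.3503, -0.309988, -1.895)–(0.3503, -1.115, -1.895)  len=0.8050
  (v1,v7,v3) [-+-] → (0.3503, 0.309988, 1.895)–(0.3503, 1.115, 1.895)  len=0.8050
  (v5,v1,v4) [+-+] → (0.3503, -1.115, 1.895)–(0.3503, -1.115, -0.52684)  len=2.4218
  (v5,v7,v1) [++-] → (0.3503, 0.309988, 1.895)–(0.3503, -1.115, 1.895)  len=1.4250
  (v3,v7,v2) [-+-] → (0.3503, 1.115, 1.895)–(0.3503, 1.115, 0.52684)  len=1.3682
  (v6,v4,v2) [++-] → (0.3503, -0.309988, -1.895)–(0.3503, 1.115, -1.895)  len=1.4250
  (v2,v7,v6) [-++] → (0.3503, 1.115, 0.52684)–(0.3503, 1.115, -1.895)  len=2.4218

Chained into 1 loop(s):
  loop 1: 8 segments, perimeter = 12.0400
Total perimeter = 12.040

loops=1 perimeter=12.040


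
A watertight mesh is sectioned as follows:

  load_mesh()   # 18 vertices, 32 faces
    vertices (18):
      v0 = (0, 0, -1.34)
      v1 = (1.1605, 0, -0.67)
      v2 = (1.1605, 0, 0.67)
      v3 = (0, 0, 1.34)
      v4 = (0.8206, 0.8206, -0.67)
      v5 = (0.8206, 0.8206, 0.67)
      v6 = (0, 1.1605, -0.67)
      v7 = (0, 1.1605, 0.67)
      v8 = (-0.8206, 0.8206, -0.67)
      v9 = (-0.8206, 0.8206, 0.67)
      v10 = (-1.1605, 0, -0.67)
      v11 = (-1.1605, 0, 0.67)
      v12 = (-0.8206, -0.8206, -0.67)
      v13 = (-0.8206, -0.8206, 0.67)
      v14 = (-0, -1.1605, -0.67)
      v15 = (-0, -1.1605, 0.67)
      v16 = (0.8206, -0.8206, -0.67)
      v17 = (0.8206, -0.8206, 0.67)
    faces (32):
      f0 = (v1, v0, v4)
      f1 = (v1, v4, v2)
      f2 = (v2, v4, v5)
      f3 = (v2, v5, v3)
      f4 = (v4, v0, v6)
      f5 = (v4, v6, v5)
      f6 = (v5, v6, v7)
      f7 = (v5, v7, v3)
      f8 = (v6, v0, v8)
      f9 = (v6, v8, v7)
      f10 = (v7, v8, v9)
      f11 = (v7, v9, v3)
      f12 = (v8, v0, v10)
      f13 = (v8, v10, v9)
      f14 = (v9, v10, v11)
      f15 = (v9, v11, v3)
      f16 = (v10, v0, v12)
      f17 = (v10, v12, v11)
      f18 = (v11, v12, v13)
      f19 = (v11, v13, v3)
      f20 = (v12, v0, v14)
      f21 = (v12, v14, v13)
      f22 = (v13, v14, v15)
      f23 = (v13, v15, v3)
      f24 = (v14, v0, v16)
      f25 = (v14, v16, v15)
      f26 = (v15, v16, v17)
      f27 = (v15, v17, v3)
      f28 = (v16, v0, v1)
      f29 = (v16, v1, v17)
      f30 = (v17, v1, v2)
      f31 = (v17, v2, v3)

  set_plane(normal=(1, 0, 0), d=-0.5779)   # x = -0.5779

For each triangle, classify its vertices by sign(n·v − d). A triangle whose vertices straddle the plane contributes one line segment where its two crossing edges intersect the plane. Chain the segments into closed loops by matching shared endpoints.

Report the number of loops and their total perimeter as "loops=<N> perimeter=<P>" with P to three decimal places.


Straddling triangles (12 of 32):
  (v6,v0,v8) [++-] → (-0.5779, 0.5779, -0.868159)–(-0.5779, 0.921129, -0.67)  len=0.3963
  (v6,v8,v7) [+-+] → (-0.5779, 0.921129, -0.67)–(-0.5779, 0.921129, -0.273683)  len=0.3963
  (v7,v8,v9) [+--] → (-0.5779, 0.921129, -0.273683)–(-0.5779, 0.921129, 0.67)  len=0.9437
  (v7,v9,v3) [+-+] → (-0.5779, 0.921129, 0.67)–(-0.5779, 0.5779, 0.868159)  len=0.3963
  (v8,v0,v10) [-+-] → (-0.5779, 0.5779, -0.868159)–(-0.5779, 0, -1.00636)  len=0.5942
  (v9,v11,v3) [--+] → (-0.5779, 0, 1.00636)–(-0.5779, 0.5779, 0.868159)  len=0.5942
  (v10,v0,v12) [-+-] → (-0.5779, 0, -1.00636)–(-0.5779, -0.5779, -0.868159)  len=0.5942
  (v11,v13,v3) [--+] → (-0.5779, -0.5779, 0.868159)–(-0.5779, 0, 1.00636)  len=0.5942
  (v12,v0,v14) [-++] → (-0.5779, -0.5779, -0.868159)–(-0.5779, -0.921129, -0.67)  len=0.3963
  (v12,v14,v13) [-+-] → (-0.5779, -0.921129, -0.67)–(-0.5779, -0.921129, 0.273683)  len=0.9437
  (v13,v14,v15) [-++] → (-0.5779, -0.921129, 0.273683)–(-0.5779, -0.921129, 0.67)  len=0.3963
  (v13,v15,v3) [-++] → (-0.5779, -0.921129, 0.67)–(-0.5779, -0.5779, 0.868159)  len=0.3963

Chained into 1 loop(s):
  loop 1: 12 segments, perimeter = 6.6421
Total perimeter = 6.642

loops=1 perimeter=6.642


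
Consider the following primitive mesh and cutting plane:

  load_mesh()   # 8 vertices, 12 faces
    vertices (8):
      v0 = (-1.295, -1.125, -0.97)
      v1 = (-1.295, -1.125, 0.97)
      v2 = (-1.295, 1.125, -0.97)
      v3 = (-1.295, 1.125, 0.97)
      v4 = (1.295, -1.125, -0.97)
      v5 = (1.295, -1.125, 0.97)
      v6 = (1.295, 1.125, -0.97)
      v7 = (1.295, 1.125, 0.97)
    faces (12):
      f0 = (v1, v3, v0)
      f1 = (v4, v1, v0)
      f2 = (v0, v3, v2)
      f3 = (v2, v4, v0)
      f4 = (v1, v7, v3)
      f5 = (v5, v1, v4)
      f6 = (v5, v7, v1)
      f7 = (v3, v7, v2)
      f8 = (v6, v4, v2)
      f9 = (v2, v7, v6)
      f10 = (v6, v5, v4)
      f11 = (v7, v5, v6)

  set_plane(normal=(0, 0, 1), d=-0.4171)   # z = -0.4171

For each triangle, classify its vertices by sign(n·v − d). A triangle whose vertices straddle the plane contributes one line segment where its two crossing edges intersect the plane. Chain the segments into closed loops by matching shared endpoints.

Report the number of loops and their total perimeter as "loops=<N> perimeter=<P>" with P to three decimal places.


loops=1 perimeter=9.680

Straddling triangles (8 of 12):
  (v1,v3,v0) [++-] → (-1.295, -0.48375, -0.4171)–(-1.295, -1.125, -0.4171)  len=0.6413
  (v4,v1,v0) [-+-] → (0.55685, -1.125, -0.4171)–(-1.295, -1.125, -0.4171)  len=1.8518
  (v0,v3,v2) [-+-] → (-1.295, -0.48375, -0.4171)–(-1.295, 1.125, -0.4171)  len=1.6088
  (v5,v1,v4) [++-] → (0.55685, -1.125, -0.4171)–(1.295, -1.125, -0.4171)  len=0.7382
  (v3,v7,v2) [++-] → (-0.55685, 1.125, -0.4171)–(-1.295, 1.125, -0.4171)  len=0.7382
  (v2,v7,v6) [-+-] → (-0.55685, 1.125, -0.4171)–(1.295, 1.125, -0.4171)  len=1.8518
  (v6,v5,v4) [-+-] → (1.295, 0.48375, -0.4171)–(1.295, -1.125, -0.4171)  len=1.6088
  (v7,v5,v6) [++-] → (1.295, 0.48375, -0.4171)–(1.295, 1.125, -0.4171)  len=0.6413

Chained into 1 loop(s):
  loop 1: 8 segments, perimeter = 9.6800
Total perimeter = 9.680


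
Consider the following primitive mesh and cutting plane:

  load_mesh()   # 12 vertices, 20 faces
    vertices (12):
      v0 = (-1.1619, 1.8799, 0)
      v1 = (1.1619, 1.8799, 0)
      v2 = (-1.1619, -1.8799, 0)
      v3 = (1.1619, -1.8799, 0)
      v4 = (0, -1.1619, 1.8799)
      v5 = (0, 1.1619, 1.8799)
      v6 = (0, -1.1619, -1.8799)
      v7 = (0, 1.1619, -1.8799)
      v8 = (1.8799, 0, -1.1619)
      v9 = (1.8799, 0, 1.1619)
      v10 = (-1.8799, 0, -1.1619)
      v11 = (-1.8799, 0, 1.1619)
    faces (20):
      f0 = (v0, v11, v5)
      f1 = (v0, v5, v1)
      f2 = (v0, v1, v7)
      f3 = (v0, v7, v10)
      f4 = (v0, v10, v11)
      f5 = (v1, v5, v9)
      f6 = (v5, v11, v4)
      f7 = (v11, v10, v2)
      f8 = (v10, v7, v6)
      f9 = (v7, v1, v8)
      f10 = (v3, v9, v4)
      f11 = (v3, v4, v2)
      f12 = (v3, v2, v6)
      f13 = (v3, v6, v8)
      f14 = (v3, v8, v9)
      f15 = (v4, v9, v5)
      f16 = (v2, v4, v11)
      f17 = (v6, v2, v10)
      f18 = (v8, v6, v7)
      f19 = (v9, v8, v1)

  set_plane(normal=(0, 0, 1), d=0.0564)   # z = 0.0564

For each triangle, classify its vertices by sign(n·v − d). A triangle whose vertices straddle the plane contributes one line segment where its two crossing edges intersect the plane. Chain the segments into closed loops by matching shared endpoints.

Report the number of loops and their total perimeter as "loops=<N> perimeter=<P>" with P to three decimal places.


Straddling triangles (10 of 20):
  (v0,v11,v5) [-++] → (-1.19675, 1.78865, 0.0564)–(-1.12704, 1.85836, 0.0564)  len=0.0986
  (v0,v5,v1) [-+-] → (-1.12704, 1.85836, 0.0564)–(1.12704, 1.85836, 0.0564)  len=2.2541
  (v0,v10,v11) [--+] → (-1.8799, 0, 0.0564)–(-1.19675, 1.78865, 0.0564)  len=1.9147
  (v1,v5,v9) [-++] → (1.12704, 1.85836, 0.0564)–(1.19675, 1.78865, 0.0564)  len=0.0986
  (v11,v10,v2) [+--] → (-1.8799, 0, 0.0564)–(-1.19675, -1.78865, 0.0564)  len=1.9147
  (v3,v9,v4) [-++] → (1.19675, -1.78865, 0.0564)–(1.12704, -1.85836, 0.0564)  len=0.0986
  (v3,v4,v2) [-+-] → (1.12704, -1.85836, 0.0564)–(-1.12704, -1.85836, 0.0564)  len=2.2541
  (v3,v8,v9) [--+] → (1.8799, 0, 0.0564)–(1.19675, -1.78865, 0.0564)  len=1.9147
  (v2,v4,v11) [-++] → (-1.12704, -1.85836, 0.0564)–(-1.19675, -1.78865, 0.0564)  len=0.0986
  (v9,v8,v1) [+--] → (1.8799, 0, 0.0564)–(1.19675, 1.78865, 0.0564)  len=1.9147

Chained into 1 loop(s):
  loop 1: 10 segments, perimeter = 12.5612
Total perimeter = 12.561

loops=1 perimeter=12.561


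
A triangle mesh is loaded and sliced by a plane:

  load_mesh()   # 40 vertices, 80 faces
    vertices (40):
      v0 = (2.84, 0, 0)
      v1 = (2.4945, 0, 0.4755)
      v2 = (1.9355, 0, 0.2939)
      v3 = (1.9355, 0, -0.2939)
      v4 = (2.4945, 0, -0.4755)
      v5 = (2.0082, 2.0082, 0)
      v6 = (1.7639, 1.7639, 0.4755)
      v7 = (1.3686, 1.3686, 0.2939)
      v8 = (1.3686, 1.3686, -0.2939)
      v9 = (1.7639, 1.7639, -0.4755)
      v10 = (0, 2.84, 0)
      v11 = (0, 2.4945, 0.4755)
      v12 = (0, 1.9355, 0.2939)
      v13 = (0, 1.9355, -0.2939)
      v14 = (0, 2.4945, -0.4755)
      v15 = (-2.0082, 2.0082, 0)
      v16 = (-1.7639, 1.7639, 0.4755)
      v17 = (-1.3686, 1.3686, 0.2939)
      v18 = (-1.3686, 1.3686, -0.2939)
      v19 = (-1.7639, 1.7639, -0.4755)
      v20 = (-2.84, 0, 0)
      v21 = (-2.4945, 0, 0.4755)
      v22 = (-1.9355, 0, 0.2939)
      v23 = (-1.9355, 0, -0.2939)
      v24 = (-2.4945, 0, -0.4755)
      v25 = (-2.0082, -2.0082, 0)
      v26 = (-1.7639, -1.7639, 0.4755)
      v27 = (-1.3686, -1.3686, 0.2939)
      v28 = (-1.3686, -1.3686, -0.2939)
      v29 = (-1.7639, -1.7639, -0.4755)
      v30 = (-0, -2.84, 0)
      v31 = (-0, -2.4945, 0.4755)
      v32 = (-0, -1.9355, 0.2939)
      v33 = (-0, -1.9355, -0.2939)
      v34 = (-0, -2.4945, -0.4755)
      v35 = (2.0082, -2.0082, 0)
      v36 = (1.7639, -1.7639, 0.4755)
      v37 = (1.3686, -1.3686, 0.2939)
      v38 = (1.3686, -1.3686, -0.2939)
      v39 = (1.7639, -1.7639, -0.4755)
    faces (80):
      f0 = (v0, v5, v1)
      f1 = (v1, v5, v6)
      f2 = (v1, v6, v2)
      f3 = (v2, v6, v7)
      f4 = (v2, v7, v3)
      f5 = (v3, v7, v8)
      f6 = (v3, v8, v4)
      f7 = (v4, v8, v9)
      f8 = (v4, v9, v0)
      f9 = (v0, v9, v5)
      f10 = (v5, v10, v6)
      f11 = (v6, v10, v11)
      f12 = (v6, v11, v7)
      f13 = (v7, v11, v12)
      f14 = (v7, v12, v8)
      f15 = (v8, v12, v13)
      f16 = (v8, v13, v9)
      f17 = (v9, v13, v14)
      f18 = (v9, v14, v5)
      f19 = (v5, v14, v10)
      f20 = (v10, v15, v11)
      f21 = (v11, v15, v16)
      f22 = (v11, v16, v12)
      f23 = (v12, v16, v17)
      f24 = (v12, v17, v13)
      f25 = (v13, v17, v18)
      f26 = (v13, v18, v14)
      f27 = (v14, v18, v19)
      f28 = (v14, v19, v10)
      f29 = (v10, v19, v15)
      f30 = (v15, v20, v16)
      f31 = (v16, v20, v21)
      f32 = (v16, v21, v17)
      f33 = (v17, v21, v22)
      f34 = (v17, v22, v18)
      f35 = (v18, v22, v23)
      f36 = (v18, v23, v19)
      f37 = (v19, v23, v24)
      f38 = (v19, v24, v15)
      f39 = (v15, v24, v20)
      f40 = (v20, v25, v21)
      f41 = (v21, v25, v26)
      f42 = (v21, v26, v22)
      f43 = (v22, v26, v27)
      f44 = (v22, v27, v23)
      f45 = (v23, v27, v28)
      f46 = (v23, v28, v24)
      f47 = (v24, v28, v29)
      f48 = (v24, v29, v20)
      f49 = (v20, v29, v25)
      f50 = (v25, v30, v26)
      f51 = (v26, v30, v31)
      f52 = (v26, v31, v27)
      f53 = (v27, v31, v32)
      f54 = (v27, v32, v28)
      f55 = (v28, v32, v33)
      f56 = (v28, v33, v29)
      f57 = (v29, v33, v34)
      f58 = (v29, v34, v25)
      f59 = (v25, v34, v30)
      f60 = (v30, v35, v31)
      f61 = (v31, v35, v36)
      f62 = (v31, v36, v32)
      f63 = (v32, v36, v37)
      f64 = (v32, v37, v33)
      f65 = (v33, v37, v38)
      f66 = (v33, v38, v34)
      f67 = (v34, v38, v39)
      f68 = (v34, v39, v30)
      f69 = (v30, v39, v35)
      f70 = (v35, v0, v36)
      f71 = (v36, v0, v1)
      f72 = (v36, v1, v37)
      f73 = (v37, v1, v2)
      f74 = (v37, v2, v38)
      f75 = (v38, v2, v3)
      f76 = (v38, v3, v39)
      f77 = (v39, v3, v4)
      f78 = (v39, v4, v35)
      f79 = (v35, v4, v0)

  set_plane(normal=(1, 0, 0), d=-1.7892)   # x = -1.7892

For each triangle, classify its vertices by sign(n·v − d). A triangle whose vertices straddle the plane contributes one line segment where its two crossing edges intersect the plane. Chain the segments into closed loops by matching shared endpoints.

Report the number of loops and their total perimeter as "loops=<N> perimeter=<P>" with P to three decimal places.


loops=2 perimeter=9.128

Straddling triangles (24 of 80):
  (v10,v15,v11) [+-+] → (-1.7892, 2.09891, 0)–(-1.7892, 2.06123, 0.0518546)  len=0.0641
  (v11,v15,v16) [+-+] → (-1.7892, 2.06123, 0.0518546)–(-1.7892, 1.7892, 0.426257)  len=0.4628
  (v10,v19,v15) [++-] → (-1.7892, 1.7892, -0.426257)–(-1.7892, 2.09891, 0)  len=0.5269
  (v15,v20,v16) [--+] → (-1.7892, 1.72243, 0.464321)–(-1.7892, 1.7892, 0.426257)  len=0.0769
  (v16,v20,v21) [+--] → (-1.7892, 1.72243, 0.464321)–(-1.7892, 1.70282, 0.4755)  len=0.0226
  (v16,v21,v17) [+-+] → (-1.7892, 1.70282, 0.4755)–(-1.7892, 0.857335, 0.36174)  len=0.8531
  (v17,v21,v22) [+--] → (-1.7892, 0.857335, 0.36174)–(-1.7892, 0.353195, 0.2939)  len=0.5087
  (v17,v22,v18) [+-+] → (-1.7892, 0.353195, 0.2939)–(-1.7892, 0.353195, 0.142206)  len=0.1517
  (v18,v22,v23) [+--] → (-1.7892, 0.353195, 0.142206)–(-1.7892, 0.353195, -0.2939)  len=0.4361
  (v18,v23,v19) [+-+] → (-1.7892, 0.353195, -0.2939)–(-1.7892, 1.50384, -0.448726)  len=1.1610
  (v19,v23,v24) [+--] → (-1.7892, 1.50384, -0.448726)–(-1.7892, 1.70282, -0.4755)  len=0.2008
  (v19,v24,v15) [+--] → (-1.7892, 1.70282, -0.4755)–(-1.7892, 1.7892, -0.426257)  len=0.0994
  (v21,v25,v26) [--+] → (-1.7892, -1.7892, 0.426257)–(-1.7892, -1.70282, 0.4755)  len=0.0994
  (v21,v26,v22) [-+-] → (-1.7892, -1.70282, 0.4755)–(-1.7892, -1.50384, 0.448726)  len=0.2008
  (v22,v26,v27) [-++] → (-1.7892, -1.50384, 0.448726)–(-1.7892, -0.353195, 0.2939)  len=1.1610
  (v22,v27,v23) [-+-] → (-1.7892, -0.353195, 0.2939)–(-1.7892, -0.353195, -0.142206)  len=0.4361
  (v23,v27,v28) [-++] → (-1.7892, -0.353195, -0.142206)–(-1.7892, -0.353195, -0.2939)  len=0.1517
  (v23,v28,v24) [-+-] → (-1.7892, -0.353195, -0.2939)–(-1.7892, -0.857335, -0.36174)  len=0.5087
  (v24,v28,v29) [-++] → (-1.7892, -0.857335, -0.36174)–(-1.7892, -1.70282, -0.4755)  len=0.8531
  (v24,v29,v20) [-+-] → (-1.7892, -1.70282, -0.4755)–(-1.7892, -1.72243, -0.464321)  len=0.0226
  (v20,v29,v25) [-+-] → (-1.7892, -1.72243, -0.464321)–(-1.7892, -1.7892, -0.426257)  len=0.0769
  (v25,v30,v26) [-++] → (-1.7892, -2.09891, 0)–(-1.7892, -1.7892, 0.426257)  len=0.5269
  (v29,v34,v25) [++-] → (-1.7892, -2.06123, -0.0518546)–(-1.7892, -1.7892, -0.426257)  len=0.4628
  (v25,v34,v30) [-++] → (-1.7892, -2.06123, -0.0518546)–(-1.7892, -2.09891, 0)  len=0.0641

Chained into 2 loop(s):
  loop 1: 12 segments, perimeter = 4.5640
  loop 2: 12 segments, perimeter = 4.5640
Total perimeter = 9.128


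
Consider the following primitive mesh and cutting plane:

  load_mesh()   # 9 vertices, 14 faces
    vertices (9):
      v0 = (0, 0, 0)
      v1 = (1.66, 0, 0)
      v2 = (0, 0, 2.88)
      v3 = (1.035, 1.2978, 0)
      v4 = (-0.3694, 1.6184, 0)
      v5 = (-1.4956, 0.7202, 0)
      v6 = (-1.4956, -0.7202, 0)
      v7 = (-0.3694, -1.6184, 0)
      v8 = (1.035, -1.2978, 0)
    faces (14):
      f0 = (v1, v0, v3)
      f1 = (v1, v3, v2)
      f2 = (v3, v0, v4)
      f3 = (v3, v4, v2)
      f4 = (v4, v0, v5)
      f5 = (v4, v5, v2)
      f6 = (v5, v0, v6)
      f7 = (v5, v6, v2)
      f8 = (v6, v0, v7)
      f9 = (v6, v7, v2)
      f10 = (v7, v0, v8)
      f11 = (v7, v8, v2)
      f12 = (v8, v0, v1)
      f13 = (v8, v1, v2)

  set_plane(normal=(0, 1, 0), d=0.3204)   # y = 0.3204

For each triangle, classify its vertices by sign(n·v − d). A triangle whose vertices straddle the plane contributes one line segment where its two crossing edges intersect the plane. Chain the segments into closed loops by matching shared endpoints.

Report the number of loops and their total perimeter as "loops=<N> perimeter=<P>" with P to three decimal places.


Straddling triangles (8 of 14):
  (v1,v0,v3) [--+] → (0.25552, 0.3204, 0)–(1.5057, 0.3204, 0)  len=1.2502
  (v1,v3,v2) [-+-] → (1.5057, 0.3204, 0)–(0.25552, 0.3204, 2.16899)  len=2.5035
  (v3,v0,v4) [+-+] → (0.25552, 0.3204, 0)–(-0.0731313, 0.3204, 0)  len=0.3287
  (v3,v4,v2) [++-] → (-0.0731313, 0.3204, 2.30984)–(0.25552, 0.3204, 2.16899)  len=0.3576
  (v4,v0,v5) [+-+] → (-0.0731313, 0.3204, 0)–(-0.665357, 0.3204, 0)  len=0.5922
  (v4,v5,v2) [++-] → (-0.665357, 0.3204, 1.59876)–(-0.0731313, 0.3204, 2.30984)  len=0.9254
  (v5,v0,v6) [+--] → (-0.665357, 0.3204, 0)–(-1.4956, 0.3204, 0)  len=0.8302
  (v5,v6,v2) [+--] → (-1.4956, 0.3204, 0)–(-0.665357, 0.3204, 1.59876)  len=1.8015

Chained into 1 loop(s):
  loop 1: 8 segments, perimeter = 8.5892
Total perimeter = 8.589

loops=1 perimeter=8.589


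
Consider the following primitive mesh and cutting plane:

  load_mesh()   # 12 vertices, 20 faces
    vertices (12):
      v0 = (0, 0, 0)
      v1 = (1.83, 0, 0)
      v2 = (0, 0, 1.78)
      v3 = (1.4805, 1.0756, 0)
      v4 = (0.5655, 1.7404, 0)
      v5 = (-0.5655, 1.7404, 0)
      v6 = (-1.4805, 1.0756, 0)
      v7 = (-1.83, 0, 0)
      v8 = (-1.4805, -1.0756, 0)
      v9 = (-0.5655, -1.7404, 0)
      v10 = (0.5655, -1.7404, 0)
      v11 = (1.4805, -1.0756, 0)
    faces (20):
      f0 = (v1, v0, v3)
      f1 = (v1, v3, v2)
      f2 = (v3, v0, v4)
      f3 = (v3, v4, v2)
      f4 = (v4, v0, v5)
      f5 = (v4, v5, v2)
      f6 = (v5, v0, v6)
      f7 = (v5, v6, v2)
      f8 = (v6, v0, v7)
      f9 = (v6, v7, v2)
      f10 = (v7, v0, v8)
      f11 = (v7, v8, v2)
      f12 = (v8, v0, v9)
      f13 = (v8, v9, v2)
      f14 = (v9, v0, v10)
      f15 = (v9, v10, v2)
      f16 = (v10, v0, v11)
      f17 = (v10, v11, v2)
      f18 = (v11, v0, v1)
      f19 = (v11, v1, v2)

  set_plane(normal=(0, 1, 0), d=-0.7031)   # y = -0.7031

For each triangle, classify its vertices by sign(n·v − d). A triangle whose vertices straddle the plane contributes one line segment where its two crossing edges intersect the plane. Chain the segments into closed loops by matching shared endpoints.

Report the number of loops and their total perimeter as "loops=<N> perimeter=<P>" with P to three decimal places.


Straddling triangles (10 of 20):
  (v7,v0,v8) [++-] → (-0.967776, -0.7031, 0)–(-1.60154, -0.7031, 0)  len=0.6338
  (v7,v8,v2) [+-+] → (-1.60154, -0.7031, 0)–(-0.967776, -0.7031, 0.616447)  len=0.8841
  (v8,v0,v9) [-+-] → (-0.967776, -0.7031, 0)–(-0.228455, -0.7031, 0)  len=0.7393
  (v8,v9,v2) [--+] → (-0.228455, -0.7031, 1.0609)–(-0.967776, -0.7031, 0.616447)  len=0.8626
  (v9,v0,v10) [-+-] → (-0.228455, -0.7031, 0)–(0.228455, -0.7031, 0)  len=0.4569
  (v9,v10,v2) [--+] → (0.228455, -0.7031, 1.0609)–(-0.228455, -0.7031, 1.0609)  len=0.4569
  (v10,v0,v11) [-+-] → (0.228455, -0.7031, 0)–(0.967776, -0.7031, 0)  len=0.7393
  (v10,v11,v2) [--+] → (0.967776, -0.7031, 0.616447)–(0.228455, -0.7031, 1.0609)  len=0.8626
  (v11,v0,v1) [-++] → (0.967776, -0.7031, 0)–(1.60154, -0.7031, 0)  len=0.6338
  (v11,v1,v2) [-++] → (1.60154, -0.7031, 0)–(0.967776, -0.7031, 0.616447)  len=0.8841

Chained into 1 loop(s):
  loop 1: 10 segments, perimeter = 7.1535
Total perimeter = 7.153

loops=1 perimeter=7.153
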